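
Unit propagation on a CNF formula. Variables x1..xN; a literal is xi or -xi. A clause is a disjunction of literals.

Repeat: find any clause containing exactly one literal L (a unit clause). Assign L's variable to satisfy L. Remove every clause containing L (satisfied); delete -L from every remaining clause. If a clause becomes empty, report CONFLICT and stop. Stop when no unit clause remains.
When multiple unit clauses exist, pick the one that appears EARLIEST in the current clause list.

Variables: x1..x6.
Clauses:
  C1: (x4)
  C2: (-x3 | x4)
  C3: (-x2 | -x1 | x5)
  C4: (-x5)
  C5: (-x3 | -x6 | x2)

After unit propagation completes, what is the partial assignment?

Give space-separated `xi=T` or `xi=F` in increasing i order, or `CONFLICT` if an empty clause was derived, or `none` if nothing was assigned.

Answer: x4=T x5=F

Derivation:
unit clause [4] forces x4=T; simplify:
  satisfied 2 clause(s); 3 remain; assigned so far: [4]
unit clause [-5] forces x5=F; simplify:
  drop 5 from [-2, -1, 5] -> [-2, -1]
  satisfied 1 clause(s); 2 remain; assigned so far: [4, 5]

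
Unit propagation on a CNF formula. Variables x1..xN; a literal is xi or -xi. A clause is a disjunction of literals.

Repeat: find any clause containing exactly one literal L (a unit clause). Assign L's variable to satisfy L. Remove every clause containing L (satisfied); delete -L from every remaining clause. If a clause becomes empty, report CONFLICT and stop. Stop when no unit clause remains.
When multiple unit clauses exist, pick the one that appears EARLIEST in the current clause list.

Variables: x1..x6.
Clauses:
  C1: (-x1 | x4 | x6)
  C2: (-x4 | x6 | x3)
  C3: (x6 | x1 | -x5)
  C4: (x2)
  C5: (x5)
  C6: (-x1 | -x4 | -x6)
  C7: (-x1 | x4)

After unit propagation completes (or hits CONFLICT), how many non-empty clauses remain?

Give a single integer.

Answer: 5

Derivation:
unit clause [2] forces x2=T; simplify:
  satisfied 1 clause(s); 6 remain; assigned so far: [2]
unit clause [5] forces x5=T; simplify:
  drop -5 from [6, 1, -5] -> [6, 1]
  satisfied 1 clause(s); 5 remain; assigned so far: [2, 5]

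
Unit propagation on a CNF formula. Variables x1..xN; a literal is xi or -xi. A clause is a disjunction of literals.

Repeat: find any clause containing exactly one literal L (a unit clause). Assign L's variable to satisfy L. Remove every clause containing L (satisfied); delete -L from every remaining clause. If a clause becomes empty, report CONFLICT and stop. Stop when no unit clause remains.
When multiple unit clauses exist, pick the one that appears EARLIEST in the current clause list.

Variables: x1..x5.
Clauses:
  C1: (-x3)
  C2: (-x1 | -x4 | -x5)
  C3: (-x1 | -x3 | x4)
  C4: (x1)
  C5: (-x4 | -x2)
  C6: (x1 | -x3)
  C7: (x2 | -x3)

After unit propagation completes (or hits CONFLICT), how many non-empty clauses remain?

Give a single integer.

unit clause [-3] forces x3=F; simplify:
  satisfied 4 clause(s); 3 remain; assigned so far: [3]
unit clause [1] forces x1=T; simplify:
  drop -1 from [-1, -4, -5] -> [-4, -5]
  satisfied 1 clause(s); 2 remain; assigned so far: [1, 3]

Answer: 2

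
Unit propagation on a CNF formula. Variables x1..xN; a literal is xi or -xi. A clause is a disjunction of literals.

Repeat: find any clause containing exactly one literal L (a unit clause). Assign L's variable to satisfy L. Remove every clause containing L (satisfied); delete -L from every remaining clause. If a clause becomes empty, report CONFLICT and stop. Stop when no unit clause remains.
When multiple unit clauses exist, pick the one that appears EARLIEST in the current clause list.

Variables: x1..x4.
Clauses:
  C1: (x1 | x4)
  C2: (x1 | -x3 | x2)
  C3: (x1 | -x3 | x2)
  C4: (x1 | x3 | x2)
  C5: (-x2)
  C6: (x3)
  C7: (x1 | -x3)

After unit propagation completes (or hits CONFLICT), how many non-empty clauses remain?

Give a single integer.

unit clause [-2] forces x2=F; simplify:
  drop 2 from [1, -3, 2] -> [1, -3]
  drop 2 from [1, -3, 2] -> [1, -3]
  drop 2 from [1, 3, 2] -> [1, 3]
  satisfied 1 clause(s); 6 remain; assigned so far: [2]
unit clause [3] forces x3=T; simplify:
  drop -3 from [1, -3] -> [1]
  drop -3 from [1, -3] -> [1]
  drop -3 from [1, -3] -> [1]
  satisfied 2 clause(s); 4 remain; assigned so far: [2, 3]
unit clause [1] forces x1=T; simplify:
  satisfied 4 clause(s); 0 remain; assigned so far: [1, 2, 3]

Answer: 0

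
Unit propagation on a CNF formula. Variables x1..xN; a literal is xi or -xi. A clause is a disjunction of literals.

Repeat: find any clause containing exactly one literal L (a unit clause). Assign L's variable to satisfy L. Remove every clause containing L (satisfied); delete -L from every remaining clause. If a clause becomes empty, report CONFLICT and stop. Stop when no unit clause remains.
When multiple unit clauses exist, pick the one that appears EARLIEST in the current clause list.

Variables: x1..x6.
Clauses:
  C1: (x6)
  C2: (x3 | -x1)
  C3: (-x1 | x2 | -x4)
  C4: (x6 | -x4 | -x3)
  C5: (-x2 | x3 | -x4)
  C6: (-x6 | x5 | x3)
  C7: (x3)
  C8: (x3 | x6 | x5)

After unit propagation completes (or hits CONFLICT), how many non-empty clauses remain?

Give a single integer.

unit clause [6] forces x6=T; simplify:
  drop -6 from [-6, 5, 3] -> [5, 3]
  satisfied 3 clause(s); 5 remain; assigned so far: [6]
unit clause [3] forces x3=T; simplify:
  satisfied 4 clause(s); 1 remain; assigned so far: [3, 6]

Answer: 1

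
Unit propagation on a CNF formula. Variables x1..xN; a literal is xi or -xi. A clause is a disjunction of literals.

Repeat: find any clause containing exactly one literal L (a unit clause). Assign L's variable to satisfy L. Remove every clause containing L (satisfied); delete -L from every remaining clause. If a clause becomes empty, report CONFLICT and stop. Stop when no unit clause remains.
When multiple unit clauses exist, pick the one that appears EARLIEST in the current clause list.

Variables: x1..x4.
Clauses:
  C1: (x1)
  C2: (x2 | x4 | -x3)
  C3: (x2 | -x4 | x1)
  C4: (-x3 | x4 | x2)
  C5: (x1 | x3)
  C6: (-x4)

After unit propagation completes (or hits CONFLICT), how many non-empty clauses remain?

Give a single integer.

Answer: 2

Derivation:
unit clause [1] forces x1=T; simplify:
  satisfied 3 clause(s); 3 remain; assigned so far: [1]
unit clause [-4] forces x4=F; simplify:
  drop 4 from [2, 4, -3] -> [2, -3]
  drop 4 from [-3, 4, 2] -> [-3, 2]
  satisfied 1 clause(s); 2 remain; assigned so far: [1, 4]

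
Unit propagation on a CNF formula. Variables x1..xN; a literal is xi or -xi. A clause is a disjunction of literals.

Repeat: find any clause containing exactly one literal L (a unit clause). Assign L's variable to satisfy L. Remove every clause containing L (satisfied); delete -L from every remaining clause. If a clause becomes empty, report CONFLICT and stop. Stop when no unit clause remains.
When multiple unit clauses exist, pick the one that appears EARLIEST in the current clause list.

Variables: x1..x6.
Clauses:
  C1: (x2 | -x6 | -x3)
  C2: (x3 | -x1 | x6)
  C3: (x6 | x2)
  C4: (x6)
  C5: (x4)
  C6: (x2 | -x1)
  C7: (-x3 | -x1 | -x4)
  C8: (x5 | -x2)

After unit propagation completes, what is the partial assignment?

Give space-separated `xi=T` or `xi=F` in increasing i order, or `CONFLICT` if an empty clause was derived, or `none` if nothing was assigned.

unit clause [6] forces x6=T; simplify:
  drop -6 from [2, -6, -3] -> [2, -3]
  satisfied 3 clause(s); 5 remain; assigned so far: [6]
unit clause [4] forces x4=T; simplify:
  drop -4 from [-3, -1, -4] -> [-3, -1]
  satisfied 1 clause(s); 4 remain; assigned so far: [4, 6]

Answer: x4=T x6=T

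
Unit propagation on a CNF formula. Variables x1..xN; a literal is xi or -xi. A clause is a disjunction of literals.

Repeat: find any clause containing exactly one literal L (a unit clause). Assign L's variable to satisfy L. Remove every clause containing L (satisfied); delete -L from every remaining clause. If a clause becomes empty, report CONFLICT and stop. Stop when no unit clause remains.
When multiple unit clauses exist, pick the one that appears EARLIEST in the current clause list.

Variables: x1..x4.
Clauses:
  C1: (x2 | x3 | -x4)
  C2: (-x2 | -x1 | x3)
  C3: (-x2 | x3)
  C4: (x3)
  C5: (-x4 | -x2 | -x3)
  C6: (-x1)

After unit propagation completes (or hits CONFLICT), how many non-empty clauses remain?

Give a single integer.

unit clause [3] forces x3=T; simplify:
  drop -3 from [-4, -2, -3] -> [-4, -2]
  satisfied 4 clause(s); 2 remain; assigned so far: [3]
unit clause [-1] forces x1=F; simplify:
  satisfied 1 clause(s); 1 remain; assigned so far: [1, 3]

Answer: 1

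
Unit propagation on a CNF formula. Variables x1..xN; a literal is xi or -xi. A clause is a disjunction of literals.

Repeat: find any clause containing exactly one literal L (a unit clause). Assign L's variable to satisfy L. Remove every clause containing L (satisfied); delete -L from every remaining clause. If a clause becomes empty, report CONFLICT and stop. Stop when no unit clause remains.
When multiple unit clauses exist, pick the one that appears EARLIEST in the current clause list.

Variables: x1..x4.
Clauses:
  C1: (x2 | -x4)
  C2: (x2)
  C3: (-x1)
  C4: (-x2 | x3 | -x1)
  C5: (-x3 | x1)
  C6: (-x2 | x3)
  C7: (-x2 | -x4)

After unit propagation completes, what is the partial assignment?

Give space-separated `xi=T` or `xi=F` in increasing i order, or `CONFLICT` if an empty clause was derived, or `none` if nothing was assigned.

unit clause [2] forces x2=T; simplify:
  drop -2 from [-2, 3, -1] -> [3, -1]
  drop -2 from [-2, 3] -> [3]
  drop -2 from [-2, -4] -> [-4]
  satisfied 2 clause(s); 5 remain; assigned so far: [2]
unit clause [-1] forces x1=F; simplify:
  drop 1 from [-3, 1] -> [-3]
  satisfied 2 clause(s); 3 remain; assigned so far: [1, 2]
unit clause [-3] forces x3=F; simplify:
  drop 3 from [3] -> [] (empty!)
  satisfied 1 clause(s); 2 remain; assigned so far: [1, 2, 3]
CONFLICT (empty clause)

Answer: CONFLICT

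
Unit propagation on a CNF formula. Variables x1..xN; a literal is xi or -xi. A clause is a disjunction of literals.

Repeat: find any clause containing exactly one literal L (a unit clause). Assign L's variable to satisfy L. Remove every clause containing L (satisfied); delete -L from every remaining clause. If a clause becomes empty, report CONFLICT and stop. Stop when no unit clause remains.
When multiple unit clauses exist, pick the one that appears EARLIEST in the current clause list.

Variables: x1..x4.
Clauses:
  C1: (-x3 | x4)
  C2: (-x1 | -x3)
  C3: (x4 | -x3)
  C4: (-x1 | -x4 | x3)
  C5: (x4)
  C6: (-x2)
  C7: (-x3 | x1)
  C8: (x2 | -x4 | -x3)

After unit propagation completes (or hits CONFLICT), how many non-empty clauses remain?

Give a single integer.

Answer: 0

Derivation:
unit clause [4] forces x4=T; simplify:
  drop -4 from [-1, -4, 3] -> [-1, 3]
  drop -4 from [2, -4, -3] -> [2, -3]
  satisfied 3 clause(s); 5 remain; assigned so far: [4]
unit clause [-2] forces x2=F; simplify:
  drop 2 from [2, -3] -> [-3]
  satisfied 1 clause(s); 4 remain; assigned so far: [2, 4]
unit clause [-3] forces x3=F; simplify:
  drop 3 from [-1, 3] -> [-1]
  satisfied 3 clause(s); 1 remain; assigned so far: [2, 3, 4]
unit clause [-1] forces x1=F; simplify:
  satisfied 1 clause(s); 0 remain; assigned so far: [1, 2, 3, 4]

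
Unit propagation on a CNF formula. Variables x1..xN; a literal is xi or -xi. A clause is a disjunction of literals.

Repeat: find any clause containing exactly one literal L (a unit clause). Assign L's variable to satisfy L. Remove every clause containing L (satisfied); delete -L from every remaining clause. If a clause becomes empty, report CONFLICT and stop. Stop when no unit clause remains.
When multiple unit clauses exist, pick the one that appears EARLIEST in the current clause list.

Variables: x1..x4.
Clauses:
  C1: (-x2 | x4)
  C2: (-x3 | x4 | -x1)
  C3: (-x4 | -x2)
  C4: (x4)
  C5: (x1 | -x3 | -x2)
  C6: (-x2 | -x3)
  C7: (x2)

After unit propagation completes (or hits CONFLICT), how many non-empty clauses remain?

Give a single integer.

unit clause [4] forces x4=T; simplify:
  drop -4 from [-4, -2] -> [-2]
  satisfied 3 clause(s); 4 remain; assigned so far: [4]
unit clause [-2] forces x2=F; simplify:
  drop 2 from [2] -> [] (empty!)
  satisfied 3 clause(s); 1 remain; assigned so far: [2, 4]
CONFLICT (empty clause)

Answer: 0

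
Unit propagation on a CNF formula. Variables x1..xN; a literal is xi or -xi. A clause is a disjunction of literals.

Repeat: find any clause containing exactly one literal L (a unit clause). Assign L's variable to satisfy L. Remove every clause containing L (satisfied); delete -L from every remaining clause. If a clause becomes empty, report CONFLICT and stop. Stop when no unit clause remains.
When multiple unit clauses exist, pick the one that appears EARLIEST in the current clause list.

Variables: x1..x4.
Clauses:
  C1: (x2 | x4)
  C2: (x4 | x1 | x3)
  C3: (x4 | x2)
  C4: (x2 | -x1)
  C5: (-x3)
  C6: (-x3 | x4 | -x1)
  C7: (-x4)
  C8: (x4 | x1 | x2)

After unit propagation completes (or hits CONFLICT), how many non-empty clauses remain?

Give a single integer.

unit clause [-3] forces x3=F; simplify:
  drop 3 from [4, 1, 3] -> [4, 1]
  satisfied 2 clause(s); 6 remain; assigned so far: [3]
unit clause [-4] forces x4=F; simplify:
  drop 4 from [2, 4] -> [2]
  drop 4 from [4, 1] -> [1]
  drop 4 from [4, 2] -> [2]
  drop 4 from [4, 1, 2] -> [1, 2]
  satisfied 1 clause(s); 5 remain; assigned so far: [3, 4]
unit clause [2] forces x2=T; simplify:
  satisfied 4 clause(s); 1 remain; assigned so far: [2, 3, 4]
unit clause [1] forces x1=T; simplify:
  satisfied 1 clause(s); 0 remain; assigned so far: [1, 2, 3, 4]

Answer: 0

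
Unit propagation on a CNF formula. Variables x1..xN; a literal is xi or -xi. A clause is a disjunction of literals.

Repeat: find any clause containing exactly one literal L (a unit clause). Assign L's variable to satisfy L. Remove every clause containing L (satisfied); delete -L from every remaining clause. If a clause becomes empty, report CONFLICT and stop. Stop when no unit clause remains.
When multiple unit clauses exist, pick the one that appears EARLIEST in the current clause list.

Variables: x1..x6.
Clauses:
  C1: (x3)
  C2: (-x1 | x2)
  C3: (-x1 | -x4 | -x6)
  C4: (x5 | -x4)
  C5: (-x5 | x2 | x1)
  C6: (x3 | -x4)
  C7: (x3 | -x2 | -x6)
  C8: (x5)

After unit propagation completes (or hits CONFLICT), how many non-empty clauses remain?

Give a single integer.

unit clause [3] forces x3=T; simplify:
  satisfied 3 clause(s); 5 remain; assigned so far: [3]
unit clause [5] forces x5=T; simplify:
  drop -5 from [-5, 2, 1] -> [2, 1]
  satisfied 2 clause(s); 3 remain; assigned so far: [3, 5]

Answer: 3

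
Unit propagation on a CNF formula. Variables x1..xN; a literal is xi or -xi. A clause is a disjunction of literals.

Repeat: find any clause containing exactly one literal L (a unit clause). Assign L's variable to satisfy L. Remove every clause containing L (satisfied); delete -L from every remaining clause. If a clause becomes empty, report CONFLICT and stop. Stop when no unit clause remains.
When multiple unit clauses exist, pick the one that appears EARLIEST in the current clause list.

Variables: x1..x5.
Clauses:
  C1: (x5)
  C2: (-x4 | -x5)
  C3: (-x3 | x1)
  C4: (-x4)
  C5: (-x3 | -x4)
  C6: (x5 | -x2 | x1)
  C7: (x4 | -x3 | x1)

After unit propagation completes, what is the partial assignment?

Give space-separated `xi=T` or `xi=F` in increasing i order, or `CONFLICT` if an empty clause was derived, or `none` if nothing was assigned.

unit clause [5] forces x5=T; simplify:
  drop -5 from [-4, -5] -> [-4]
  satisfied 2 clause(s); 5 remain; assigned so far: [5]
unit clause [-4] forces x4=F; simplify:
  drop 4 from [4, -3, 1] -> [-3, 1]
  satisfied 3 clause(s); 2 remain; assigned so far: [4, 5]

Answer: x4=F x5=T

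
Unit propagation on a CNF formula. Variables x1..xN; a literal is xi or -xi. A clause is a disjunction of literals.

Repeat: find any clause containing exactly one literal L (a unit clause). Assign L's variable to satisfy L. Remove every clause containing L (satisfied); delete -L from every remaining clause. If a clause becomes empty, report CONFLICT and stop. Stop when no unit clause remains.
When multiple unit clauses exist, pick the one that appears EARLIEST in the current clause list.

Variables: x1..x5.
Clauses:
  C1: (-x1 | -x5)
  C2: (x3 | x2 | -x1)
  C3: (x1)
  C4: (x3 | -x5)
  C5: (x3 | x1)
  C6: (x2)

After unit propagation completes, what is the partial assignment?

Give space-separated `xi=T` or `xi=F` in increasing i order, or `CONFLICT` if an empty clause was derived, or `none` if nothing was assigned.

Answer: x1=T x2=T x5=F

Derivation:
unit clause [1] forces x1=T; simplify:
  drop -1 from [-1, -5] -> [-5]
  drop -1 from [3, 2, -1] -> [3, 2]
  satisfied 2 clause(s); 4 remain; assigned so far: [1]
unit clause [-5] forces x5=F; simplify:
  satisfied 2 clause(s); 2 remain; assigned so far: [1, 5]
unit clause [2] forces x2=T; simplify:
  satisfied 2 clause(s); 0 remain; assigned so far: [1, 2, 5]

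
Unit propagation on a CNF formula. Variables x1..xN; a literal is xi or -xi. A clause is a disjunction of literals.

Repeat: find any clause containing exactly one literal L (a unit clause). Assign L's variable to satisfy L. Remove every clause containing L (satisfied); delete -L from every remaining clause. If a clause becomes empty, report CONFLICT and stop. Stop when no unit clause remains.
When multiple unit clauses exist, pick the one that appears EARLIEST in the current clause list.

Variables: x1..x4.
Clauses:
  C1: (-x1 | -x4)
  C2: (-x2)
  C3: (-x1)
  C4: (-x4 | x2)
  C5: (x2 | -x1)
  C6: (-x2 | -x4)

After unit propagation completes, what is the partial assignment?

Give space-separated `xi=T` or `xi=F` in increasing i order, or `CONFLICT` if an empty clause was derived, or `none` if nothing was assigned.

Answer: x1=F x2=F x4=F

Derivation:
unit clause [-2] forces x2=F; simplify:
  drop 2 from [-4, 2] -> [-4]
  drop 2 from [2, -1] -> [-1]
  satisfied 2 clause(s); 4 remain; assigned so far: [2]
unit clause [-1] forces x1=F; simplify:
  satisfied 3 clause(s); 1 remain; assigned so far: [1, 2]
unit clause [-4] forces x4=F; simplify:
  satisfied 1 clause(s); 0 remain; assigned so far: [1, 2, 4]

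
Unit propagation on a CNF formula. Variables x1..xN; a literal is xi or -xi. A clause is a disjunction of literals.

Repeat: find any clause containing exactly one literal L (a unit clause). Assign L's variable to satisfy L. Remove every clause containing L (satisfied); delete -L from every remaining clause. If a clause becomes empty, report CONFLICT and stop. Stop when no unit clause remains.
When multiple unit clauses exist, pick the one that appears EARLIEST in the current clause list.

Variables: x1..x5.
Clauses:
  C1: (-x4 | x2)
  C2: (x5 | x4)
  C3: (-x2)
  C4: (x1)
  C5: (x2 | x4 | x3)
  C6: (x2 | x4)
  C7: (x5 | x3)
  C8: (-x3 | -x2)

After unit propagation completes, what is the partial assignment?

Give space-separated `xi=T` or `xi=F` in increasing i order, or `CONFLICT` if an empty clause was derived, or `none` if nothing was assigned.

unit clause [-2] forces x2=F; simplify:
  drop 2 from [-4, 2] -> [-4]
  drop 2 from [2, 4, 3] -> [4, 3]
  drop 2 from [2, 4] -> [4]
  satisfied 2 clause(s); 6 remain; assigned so far: [2]
unit clause [-4] forces x4=F; simplify:
  drop 4 from [5, 4] -> [5]
  drop 4 from [4, 3] -> [3]
  drop 4 from [4] -> [] (empty!)
  satisfied 1 clause(s); 5 remain; assigned so far: [2, 4]
CONFLICT (empty clause)

Answer: CONFLICT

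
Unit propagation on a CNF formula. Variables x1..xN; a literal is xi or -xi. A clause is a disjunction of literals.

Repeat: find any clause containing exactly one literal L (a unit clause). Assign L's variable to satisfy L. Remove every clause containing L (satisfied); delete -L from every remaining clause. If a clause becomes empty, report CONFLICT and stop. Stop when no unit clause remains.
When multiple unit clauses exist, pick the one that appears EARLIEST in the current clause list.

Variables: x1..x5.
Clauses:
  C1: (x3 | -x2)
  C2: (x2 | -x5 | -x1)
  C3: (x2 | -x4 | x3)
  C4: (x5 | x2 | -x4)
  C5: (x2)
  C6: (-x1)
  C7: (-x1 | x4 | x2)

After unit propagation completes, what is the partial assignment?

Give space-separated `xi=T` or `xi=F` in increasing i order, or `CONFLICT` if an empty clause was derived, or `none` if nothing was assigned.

Answer: x1=F x2=T x3=T

Derivation:
unit clause [2] forces x2=T; simplify:
  drop -2 from [3, -2] -> [3]
  satisfied 5 clause(s); 2 remain; assigned so far: [2]
unit clause [3] forces x3=T; simplify:
  satisfied 1 clause(s); 1 remain; assigned so far: [2, 3]
unit clause [-1] forces x1=F; simplify:
  satisfied 1 clause(s); 0 remain; assigned so far: [1, 2, 3]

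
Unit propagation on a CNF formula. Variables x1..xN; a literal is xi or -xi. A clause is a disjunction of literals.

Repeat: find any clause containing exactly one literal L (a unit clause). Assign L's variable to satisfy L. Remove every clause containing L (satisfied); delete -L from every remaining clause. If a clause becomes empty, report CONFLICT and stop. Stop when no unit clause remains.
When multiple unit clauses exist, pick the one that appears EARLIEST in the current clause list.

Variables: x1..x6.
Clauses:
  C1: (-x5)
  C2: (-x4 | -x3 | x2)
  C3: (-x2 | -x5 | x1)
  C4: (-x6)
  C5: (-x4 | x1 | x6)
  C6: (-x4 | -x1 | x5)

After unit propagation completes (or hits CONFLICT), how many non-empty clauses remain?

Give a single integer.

unit clause [-5] forces x5=F; simplify:
  drop 5 from [-4, -1, 5] -> [-4, -1]
  satisfied 2 clause(s); 4 remain; assigned so far: [5]
unit clause [-6] forces x6=F; simplify:
  drop 6 from [-4, 1, 6] -> [-4, 1]
  satisfied 1 clause(s); 3 remain; assigned so far: [5, 6]

Answer: 3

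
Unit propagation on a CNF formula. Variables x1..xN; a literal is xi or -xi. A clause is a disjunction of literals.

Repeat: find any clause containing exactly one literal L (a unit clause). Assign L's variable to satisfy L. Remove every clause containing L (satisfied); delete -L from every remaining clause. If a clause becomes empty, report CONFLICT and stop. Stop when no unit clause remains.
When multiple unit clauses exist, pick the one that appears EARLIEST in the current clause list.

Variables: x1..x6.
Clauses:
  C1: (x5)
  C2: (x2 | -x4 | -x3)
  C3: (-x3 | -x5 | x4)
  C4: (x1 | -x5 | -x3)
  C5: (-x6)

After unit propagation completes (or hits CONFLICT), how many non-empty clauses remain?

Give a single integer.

unit clause [5] forces x5=T; simplify:
  drop -5 from [-3, -5, 4] -> [-3, 4]
  drop -5 from [1, -5, -3] -> [1, -3]
  satisfied 1 clause(s); 4 remain; assigned so far: [5]
unit clause [-6] forces x6=F; simplify:
  satisfied 1 clause(s); 3 remain; assigned so far: [5, 6]

Answer: 3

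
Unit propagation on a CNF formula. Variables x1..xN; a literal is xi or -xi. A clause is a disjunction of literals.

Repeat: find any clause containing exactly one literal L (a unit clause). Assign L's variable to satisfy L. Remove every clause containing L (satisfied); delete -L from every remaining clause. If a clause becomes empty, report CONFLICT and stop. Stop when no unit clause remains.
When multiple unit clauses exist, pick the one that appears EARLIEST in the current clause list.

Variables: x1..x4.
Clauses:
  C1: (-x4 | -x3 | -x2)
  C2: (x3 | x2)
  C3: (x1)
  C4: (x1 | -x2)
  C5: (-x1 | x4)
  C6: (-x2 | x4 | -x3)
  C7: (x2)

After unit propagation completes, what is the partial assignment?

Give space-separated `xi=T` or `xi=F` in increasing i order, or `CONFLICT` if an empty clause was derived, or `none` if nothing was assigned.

unit clause [1] forces x1=T; simplify:
  drop -1 from [-1, 4] -> [4]
  satisfied 2 clause(s); 5 remain; assigned so far: [1]
unit clause [4] forces x4=T; simplify:
  drop -4 from [-4, -3, -2] -> [-3, -2]
  satisfied 2 clause(s); 3 remain; assigned so far: [1, 4]
unit clause [2] forces x2=T; simplify:
  drop -2 from [-3, -2] -> [-3]
  satisfied 2 clause(s); 1 remain; assigned so far: [1, 2, 4]
unit clause [-3] forces x3=F; simplify:
  satisfied 1 clause(s); 0 remain; assigned so far: [1, 2, 3, 4]

Answer: x1=T x2=T x3=F x4=T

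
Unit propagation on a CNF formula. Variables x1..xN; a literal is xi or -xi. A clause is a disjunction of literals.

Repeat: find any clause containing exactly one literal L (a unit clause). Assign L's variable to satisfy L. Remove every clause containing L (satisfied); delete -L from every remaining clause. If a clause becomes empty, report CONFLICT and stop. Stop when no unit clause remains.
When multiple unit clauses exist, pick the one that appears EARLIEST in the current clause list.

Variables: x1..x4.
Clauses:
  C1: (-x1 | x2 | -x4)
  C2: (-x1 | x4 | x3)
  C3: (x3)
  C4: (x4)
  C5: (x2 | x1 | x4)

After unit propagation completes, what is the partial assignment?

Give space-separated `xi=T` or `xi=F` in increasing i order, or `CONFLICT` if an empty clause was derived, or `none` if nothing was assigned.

Answer: x3=T x4=T

Derivation:
unit clause [3] forces x3=T; simplify:
  satisfied 2 clause(s); 3 remain; assigned so far: [3]
unit clause [4] forces x4=T; simplify:
  drop -4 from [-1, 2, -4] -> [-1, 2]
  satisfied 2 clause(s); 1 remain; assigned so far: [3, 4]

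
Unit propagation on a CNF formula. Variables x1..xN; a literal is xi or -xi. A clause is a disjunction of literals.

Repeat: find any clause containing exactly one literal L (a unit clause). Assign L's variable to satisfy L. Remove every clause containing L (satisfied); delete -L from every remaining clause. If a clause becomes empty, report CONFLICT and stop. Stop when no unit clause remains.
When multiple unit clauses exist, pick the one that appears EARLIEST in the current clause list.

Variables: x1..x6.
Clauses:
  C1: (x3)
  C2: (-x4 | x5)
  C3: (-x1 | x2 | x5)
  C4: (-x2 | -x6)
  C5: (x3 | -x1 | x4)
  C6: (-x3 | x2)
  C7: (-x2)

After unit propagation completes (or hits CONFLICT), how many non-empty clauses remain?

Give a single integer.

unit clause [3] forces x3=T; simplify:
  drop -3 from [-3, 2] -> [2]
  satisfied 2 clause(s); 5 remain; assigned so far: [3]
unit clause [2] forces x2=T; simplify:
  drop -2 from [-2, -6] -> [-6]
  drop -2 from [-2] -> [] (empty!)
  satisfied 2 clause(s); 3 remain; assigned so far: [2, 3]
CONFLICT (empty clause)

Answer: 2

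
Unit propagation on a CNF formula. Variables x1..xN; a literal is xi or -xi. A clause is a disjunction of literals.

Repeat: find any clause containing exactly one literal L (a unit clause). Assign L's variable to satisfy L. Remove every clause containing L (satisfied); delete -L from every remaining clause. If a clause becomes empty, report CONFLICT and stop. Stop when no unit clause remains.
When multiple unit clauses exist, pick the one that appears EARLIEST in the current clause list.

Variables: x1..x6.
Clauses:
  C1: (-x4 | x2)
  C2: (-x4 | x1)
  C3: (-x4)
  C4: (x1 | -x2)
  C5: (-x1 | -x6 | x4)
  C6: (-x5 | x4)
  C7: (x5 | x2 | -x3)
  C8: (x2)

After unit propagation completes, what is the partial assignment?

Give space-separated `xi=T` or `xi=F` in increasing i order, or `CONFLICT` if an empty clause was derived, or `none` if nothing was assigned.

Answer: x1=T x2=T x4=F x5=F x6=F

Derivation:
unit clause [-4] forces x4=F; simplify:
  drop 4 from [-1, -6, 4] -> [-1, -6]
  drop 4 from [-5, 4] -> [-5]
  satisfied 3 clause(s); 5 remain; assigned so far: [4]
unit clause [-5] forces x5=F; simplify:
  drop 5 from [5, 2, -3] -> [2, -3]
  satisfied 1 clause(s); 4 remain; assigned so far: [4, 5]
unit clause [2] forces x2=T; simplify:
  drop -2 from [1, -2] -> [1]
  satisfied 2 clause(s); 2 remain; assigned so far: [2, 4, 5]
unit clause [1] forces x1=T; simplify:
  drop -1 from [-1, -6] -> [-6]
  satisfied 1 clause(s); 1 remain; assigned so far: [1, 2, 4, 5]
unit clause [-6] forces x6=F; simplify:
  satisfied 1 clause(s); 0 remain; assigned so far: [1, 2, 4, 5, 6]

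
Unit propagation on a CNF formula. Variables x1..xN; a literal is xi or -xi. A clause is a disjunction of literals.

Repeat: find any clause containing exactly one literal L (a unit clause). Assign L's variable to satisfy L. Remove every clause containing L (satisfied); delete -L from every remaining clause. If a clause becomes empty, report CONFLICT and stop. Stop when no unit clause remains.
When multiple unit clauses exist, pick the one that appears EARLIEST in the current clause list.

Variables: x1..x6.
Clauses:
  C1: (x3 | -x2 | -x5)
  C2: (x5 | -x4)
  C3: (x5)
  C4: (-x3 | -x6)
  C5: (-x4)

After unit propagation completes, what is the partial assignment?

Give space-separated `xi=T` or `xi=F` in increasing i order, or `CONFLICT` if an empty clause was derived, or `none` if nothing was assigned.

Answer: x4=F x5=T

Derivation:
unit clause [5] forces x5=T; simplify:
  drop -5 from [3, -2, -5] -> [3, -2]
  satisfied 2 clause(s); 3 remain; assigned so far: [5]
unit clause [-4] forces x4=F; simplify:
  satisfied 1 clause(s); 2 remain; assigned so far: [4, 5]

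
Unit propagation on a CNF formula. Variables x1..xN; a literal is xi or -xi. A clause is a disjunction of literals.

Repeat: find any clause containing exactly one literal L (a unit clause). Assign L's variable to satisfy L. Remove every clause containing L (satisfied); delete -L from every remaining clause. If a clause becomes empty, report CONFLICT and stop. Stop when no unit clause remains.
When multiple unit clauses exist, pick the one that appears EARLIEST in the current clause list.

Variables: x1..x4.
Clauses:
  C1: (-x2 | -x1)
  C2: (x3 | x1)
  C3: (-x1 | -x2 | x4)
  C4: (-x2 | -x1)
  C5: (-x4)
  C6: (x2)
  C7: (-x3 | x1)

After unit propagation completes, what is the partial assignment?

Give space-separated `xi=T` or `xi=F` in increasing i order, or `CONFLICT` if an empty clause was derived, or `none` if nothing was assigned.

Answer: CONFLICT

Derivation:
unit clause [-4] forces x4=F; simplify:
  drop 4 from [-1, -2, 4] -> [-1, -2]
  satisfied 1 clause(s); 6 remain; assigned so far: [4]
unit clause [2] forces x2=T; simplify:
  drop -2 from [-2, -1] -> [-1]
  drop -2 from [-1, -2] -> [-1]
  drop -2 from [-2, -1] -> [-1]
  satisfied 1 clause(s); 5 remain; assigned so far: [2, 4]
unit clause [-1] forces x1=F; simplify:
  drop 1 from [3, 1] -> [3]
  drop 1 from [-3, 1] -> [-3]
  satisfied 3 clause(s); 2 remain; assigned so far: [1, 2, 4]
unit clause [3] forces x3=T; simplify:
  drop -3 from [-3] -> [] (empty!)
  satisfied 1 clause(s); 1 remain; assigned so far: [1, 2, 3, 4]
CONFLICT (empty clause)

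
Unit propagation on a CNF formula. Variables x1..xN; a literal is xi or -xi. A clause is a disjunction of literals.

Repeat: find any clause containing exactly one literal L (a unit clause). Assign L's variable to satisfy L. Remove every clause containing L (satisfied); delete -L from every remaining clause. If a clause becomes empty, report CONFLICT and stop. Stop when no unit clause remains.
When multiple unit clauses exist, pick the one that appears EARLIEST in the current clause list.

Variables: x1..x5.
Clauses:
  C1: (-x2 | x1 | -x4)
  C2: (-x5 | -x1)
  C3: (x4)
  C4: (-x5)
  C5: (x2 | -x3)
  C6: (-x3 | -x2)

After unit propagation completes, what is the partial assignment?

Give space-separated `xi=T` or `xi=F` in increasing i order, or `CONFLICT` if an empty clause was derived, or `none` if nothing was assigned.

Answer: x4=T x5=F

Derivation:
unit clause [4] forces x4=T; simplify:
  drop -4 from [-2, 1, -4] -> [-2, 1]
  satisfied 1 clause(s); 5 remain; assigned so far: [4]
unit clause [-5] forces x5=F; simplify:
  satisfied 2 clause(s); 3 remain; assigned so far: [4, 5]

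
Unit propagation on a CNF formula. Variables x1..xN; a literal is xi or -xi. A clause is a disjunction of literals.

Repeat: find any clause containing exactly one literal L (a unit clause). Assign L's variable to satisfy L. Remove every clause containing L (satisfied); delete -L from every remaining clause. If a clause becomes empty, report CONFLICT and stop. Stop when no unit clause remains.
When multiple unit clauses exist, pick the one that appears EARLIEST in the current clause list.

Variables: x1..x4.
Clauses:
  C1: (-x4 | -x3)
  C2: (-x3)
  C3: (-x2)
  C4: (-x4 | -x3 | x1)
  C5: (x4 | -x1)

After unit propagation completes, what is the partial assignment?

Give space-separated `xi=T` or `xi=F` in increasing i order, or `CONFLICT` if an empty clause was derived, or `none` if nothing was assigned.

unit clause [-3] forces x3=F; simplify:
  satisfied 3 clause(s); 2 remain; assigned so far: [3]
unit clause [-2] forces x2=F; simplify:
  satisfied 1 clause(s); 1 remain; assigned so far: [2, 3]

Answer: x2=F x3=F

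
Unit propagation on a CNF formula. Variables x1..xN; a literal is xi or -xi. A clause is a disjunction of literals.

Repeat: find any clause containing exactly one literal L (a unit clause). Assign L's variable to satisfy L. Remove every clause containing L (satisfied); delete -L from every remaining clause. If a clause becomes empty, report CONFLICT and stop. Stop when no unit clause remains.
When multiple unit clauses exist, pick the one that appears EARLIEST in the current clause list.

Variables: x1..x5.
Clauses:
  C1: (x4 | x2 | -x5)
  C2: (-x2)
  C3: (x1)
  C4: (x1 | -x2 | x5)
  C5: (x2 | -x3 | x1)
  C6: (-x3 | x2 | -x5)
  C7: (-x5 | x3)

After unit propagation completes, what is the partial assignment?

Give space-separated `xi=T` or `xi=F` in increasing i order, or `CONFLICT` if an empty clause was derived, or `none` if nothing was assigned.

unit clause [-2] forces x2=F; simplify:
  drop 2 from [4, 2, -5] -> [4, -5]
  drop 2 from [2, -3, 1] -> [-3, 1]
  drop 2 from [-3, 2, -5] -> [-3, -5]
  satisfied 2 clause(s); 5 remain; assigned so far: [2]
unit clause [1] forces x1=T; simplify:
  satisfied 2 clause(s); 3 remain; assigned so far: [1, 2]

Answer: x1=T x2=F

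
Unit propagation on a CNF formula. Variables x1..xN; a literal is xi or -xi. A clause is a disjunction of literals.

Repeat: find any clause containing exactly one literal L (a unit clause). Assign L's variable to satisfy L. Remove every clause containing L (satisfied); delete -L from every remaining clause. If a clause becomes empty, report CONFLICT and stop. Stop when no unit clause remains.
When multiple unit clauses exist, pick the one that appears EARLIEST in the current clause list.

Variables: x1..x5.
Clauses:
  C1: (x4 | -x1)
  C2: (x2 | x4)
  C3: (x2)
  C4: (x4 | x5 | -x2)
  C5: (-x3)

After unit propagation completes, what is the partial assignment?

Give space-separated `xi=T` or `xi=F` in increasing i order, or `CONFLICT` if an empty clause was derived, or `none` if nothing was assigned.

Answer: x2=T x3=F

Derivation:
unit clause [2] forces x2=T; simplify:
  drop -2 from [4, 5, -2] -> [4, 5]
  satisfied 2 clause(s); 3 remain; assigned so far: [2]
unit clause [-3] forces x3=F; simplify:
  satisfied 1 clause(s); 2 remain; assigned so far: [2, 3]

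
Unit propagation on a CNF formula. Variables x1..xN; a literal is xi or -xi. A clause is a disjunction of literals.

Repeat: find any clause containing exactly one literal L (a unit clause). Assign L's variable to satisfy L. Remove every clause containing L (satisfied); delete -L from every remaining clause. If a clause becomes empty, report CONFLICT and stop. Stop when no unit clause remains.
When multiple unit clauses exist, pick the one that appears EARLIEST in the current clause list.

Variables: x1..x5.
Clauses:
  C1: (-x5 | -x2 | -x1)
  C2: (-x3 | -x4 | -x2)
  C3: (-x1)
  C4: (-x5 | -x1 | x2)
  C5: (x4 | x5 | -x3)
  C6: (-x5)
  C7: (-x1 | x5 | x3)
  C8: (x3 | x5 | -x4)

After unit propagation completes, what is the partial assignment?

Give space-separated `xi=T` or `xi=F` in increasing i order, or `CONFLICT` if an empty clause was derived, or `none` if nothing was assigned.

unit clause [-1] forces x1=F; simplify:
  satisfied 4 clause(s); 4 remain; assigned so far: [1]
unit clause [-5] forces x5=F; simplify:
  drop 5 from [4, 5, -3] -> [4, -3]
  drop 5 from [3, 5, -4] -> [3, -4]
  satisfied 1 clause(s); 3 remain; assigned so far: [1, 5]

Answer: x1=F x5=F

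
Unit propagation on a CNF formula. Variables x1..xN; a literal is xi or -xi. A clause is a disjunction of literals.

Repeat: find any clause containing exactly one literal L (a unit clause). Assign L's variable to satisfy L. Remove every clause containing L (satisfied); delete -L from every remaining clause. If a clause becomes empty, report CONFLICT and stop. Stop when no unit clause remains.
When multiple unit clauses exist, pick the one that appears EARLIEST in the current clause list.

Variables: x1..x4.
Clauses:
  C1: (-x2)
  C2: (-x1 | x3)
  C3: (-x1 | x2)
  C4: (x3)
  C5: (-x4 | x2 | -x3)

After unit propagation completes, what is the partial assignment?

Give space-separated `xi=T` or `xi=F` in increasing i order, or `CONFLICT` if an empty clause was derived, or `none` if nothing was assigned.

unit clause [-2] forces x2=F; simplify:
  drop 2 from [-1, 2] -> [-1]
  drop 2 from [-4, 2, -3] -> [-4, -3]
  satisfied 1 clause(s); 4 remain; assigned so far: [2]
unit clause [-1] forces x1=F; simplify:
  satisfied 2 clause(s); 2 remain; assigned so far: [1, 2]
unit clause [3] forces x3=T; simplify:
  drop -3 from [-4, -3] -> [-4]
  satisfied 1 clause(s); 1 remain; assigned so far: [1, 2, 3]
unit clause [-4] forces x4=F; simplify:
  satisfied 1 clause(s); 0 remain; assigned so far: [1, 2, 3, 4]

Answer: x1=F x2=F x3=T x4=F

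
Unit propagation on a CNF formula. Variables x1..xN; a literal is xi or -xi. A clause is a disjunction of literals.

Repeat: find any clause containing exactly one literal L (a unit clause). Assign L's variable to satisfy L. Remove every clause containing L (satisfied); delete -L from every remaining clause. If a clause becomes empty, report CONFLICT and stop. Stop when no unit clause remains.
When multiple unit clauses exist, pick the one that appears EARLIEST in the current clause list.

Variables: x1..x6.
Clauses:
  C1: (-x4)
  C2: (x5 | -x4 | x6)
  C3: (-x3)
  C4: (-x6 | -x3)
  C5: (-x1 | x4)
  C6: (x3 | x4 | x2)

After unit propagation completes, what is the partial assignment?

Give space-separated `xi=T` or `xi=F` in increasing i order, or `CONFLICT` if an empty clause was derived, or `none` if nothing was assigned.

unit clause [-4] forces x4=F; simplify:
  drop 4 from [-1, 4] -> [-1]
  drop 4 from [3, 4, 2] -> [3, 2]
  satisfied 2 clause(s); 4 remain; assigned so far: [4]
unit clause [-3] forces x3=F; simplify:
  drop 3 from [3, 2] -> [2]
  satisfied 2 clause(s); 2 remain; assigned so far: [3, 4]
unit clause [-1] forces x1=F; simplify:
  satisfied 1 clause(s); 1 remain; assigned so far: [1, 3, 4]
unit clause [2] forces x2=T; simplify:
  satisfied 1 clause(s); 0 remain; assigned so far: [1, 2, 3, 4]

Answer: x1=F x2=T x3=F x4=F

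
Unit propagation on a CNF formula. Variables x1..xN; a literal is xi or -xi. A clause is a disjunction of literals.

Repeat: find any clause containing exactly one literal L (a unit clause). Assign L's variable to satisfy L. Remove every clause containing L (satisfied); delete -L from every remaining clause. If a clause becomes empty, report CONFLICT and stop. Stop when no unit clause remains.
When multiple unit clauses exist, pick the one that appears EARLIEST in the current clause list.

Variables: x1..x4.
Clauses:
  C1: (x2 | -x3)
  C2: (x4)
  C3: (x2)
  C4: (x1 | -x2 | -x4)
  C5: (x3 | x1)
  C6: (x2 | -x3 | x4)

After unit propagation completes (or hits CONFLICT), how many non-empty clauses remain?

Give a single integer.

Answer: 0

Derivation:
unit clause [4] forces x4=T; simplify:
  drop -4 from [1, -2, -4] -> [1, -2]
  satisfied 2 clause(s); 4 remain; assigned so far: [4]
unit clause [2] forces x2=T; simplify:
  drop -2 from [1, -2] -> [1]
  satisfied 2 clause(s); 2 remain; assigned so far: [2, 4]
unit clause [1] forces x1=T; simplify:
  satisfied 2 clause(s); 0 remain; assigned so far: [1, 2, 4]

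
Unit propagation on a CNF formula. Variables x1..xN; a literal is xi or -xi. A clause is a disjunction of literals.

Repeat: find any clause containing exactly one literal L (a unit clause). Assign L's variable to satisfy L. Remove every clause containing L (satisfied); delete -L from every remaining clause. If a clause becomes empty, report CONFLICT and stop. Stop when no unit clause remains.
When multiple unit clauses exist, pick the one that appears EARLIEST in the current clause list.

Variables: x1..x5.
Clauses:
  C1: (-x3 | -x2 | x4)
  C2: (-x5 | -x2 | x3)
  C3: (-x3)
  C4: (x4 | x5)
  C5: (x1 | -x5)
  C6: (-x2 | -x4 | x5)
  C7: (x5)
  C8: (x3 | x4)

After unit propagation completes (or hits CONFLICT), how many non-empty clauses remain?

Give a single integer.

unit clause [-3] forces x3=F; simplify:
  drop 3 from [-5, -2, 3] -> [-5, -2]
  drop 3 from [3, 4] -> [4]
  satisfied 2 clause(s); 6 remain; assigned so far: [3]
unit clause [5] forces x5=T; simplify:
  drop -5 from [-5, -2] -> [-2]
  drop -5 from [1, -5] -> [1]
  satisfied 3 clause(s); 3 remain; assigned so far: [3, 5]
unit clause [-2] forces x2=F; simplify:
  satisfied 1 clause(s); 2 remain; assigned so far: [2, 3, 5]
unit clause [1] forces x1=T; simplify:
  satisfied 1 clause(s); 1 remain; assigned so far: [1, 2, 3, 5]
unit clause [4] forces x4=T; simplify:
  satisfied 1 clause(s); 0 remain; assigned so far: [1, 2, 3, 4, 5]

Answer: 0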